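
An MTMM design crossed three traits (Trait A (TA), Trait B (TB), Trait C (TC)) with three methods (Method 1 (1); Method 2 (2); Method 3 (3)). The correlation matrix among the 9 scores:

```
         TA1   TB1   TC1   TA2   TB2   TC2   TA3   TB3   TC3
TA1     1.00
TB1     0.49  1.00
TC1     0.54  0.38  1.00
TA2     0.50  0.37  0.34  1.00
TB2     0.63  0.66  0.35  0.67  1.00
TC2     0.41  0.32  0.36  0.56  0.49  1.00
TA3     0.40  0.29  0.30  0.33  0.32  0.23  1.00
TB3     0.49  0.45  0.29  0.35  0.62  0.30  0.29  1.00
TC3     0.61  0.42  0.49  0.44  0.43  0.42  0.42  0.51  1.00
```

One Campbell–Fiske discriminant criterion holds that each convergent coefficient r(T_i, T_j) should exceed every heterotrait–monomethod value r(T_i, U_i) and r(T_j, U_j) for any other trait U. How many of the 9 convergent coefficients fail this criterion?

Convergent coefficients and their comparison sets:
TA (methods 1·2): 0.50 vs {0.49, 0.67, 0.54, 0.56} → fail.
TA (methods 1·3): 0.40 vs {0.49, 0.29, 0.54, 0.42} → fail.
TA (methods 2·3): 0.33 vs {0.67, 0.29, 0.56, 0.42} → fail.
TB (methods 1·2): 0.66 vs {0.49, 0.67, 0.38, 0.49} → fail.
TB (methods 1·3): 0.45 vs {0.49, 0.29, 0.38, 0.51} → fail.
TB (methods 2·3): 0.62 vs {0.67, 0.29, 0.49, 0.51} → fail.
TC (methods 1·2): 0.36 vs {0.54, 0.56, 0.38, 0.49} → fail.
TC (methods 1·3): 0.49 vs {0.54, 0.42, 0.38, 0.51} → fail.
TC (methods 2·3): 0.42 vs {0.56, 0.42, 0.49, 0.51} → fail.
9 of 9 fail.

9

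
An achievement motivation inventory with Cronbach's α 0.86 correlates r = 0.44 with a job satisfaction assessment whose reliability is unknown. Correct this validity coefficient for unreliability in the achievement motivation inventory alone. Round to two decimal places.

0.47

Single correction: r_c = r_obs / √r_xx = 0.44 / √0.86 = 0.44 / 0.9274 ≈ 0.47.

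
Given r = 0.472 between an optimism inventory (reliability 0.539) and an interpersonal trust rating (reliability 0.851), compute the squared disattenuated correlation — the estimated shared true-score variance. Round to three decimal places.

0.486

Disattenuated r = 0.472 / √(0.539 × 0.851) = 0.472 / 0.6773 = 0.6969.
Shared true-score variance = 0.6969² = 0.4857 ≈ 0.486.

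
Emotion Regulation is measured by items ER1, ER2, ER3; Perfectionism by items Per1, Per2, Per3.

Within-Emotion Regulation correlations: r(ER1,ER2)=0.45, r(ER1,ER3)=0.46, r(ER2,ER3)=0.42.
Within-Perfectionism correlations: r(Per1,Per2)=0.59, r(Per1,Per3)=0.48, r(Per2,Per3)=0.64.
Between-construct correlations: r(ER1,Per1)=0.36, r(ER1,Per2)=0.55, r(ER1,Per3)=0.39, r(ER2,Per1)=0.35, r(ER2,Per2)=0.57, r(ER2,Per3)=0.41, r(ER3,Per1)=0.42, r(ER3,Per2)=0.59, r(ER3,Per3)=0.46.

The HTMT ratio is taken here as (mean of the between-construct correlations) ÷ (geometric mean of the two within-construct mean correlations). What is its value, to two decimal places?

0.91

Mean between = 4.10/9 = 0.4556.
Mean within-ER = 1.33/3 = 0.4433; mean within-Per = 1.71/3 = 0.5700.
Geometric mean = √(0.4433 × 0.5700) = 0.5027.
HTMT = 0.4556 / 0.5027 = 0.91.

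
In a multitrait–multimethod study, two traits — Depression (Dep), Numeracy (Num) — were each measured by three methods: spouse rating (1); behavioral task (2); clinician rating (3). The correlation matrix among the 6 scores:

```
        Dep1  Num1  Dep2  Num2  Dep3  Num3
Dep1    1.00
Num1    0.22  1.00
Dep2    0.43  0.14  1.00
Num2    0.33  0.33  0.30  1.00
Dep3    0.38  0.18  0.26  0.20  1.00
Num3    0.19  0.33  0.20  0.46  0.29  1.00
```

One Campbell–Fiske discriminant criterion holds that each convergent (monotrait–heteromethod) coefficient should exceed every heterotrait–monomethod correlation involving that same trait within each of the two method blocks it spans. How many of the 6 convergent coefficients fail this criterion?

1

Convergent coefficients and their comparison sets:
Dep (methods 1·2): 0.43 vs {0.22, 0.30} → pass.
Dep (methods 1·3): 0.38 vs {0.22, 0.29} → pass.
Dep (methods 2·3): 0.26 vs {0.30, 0.29} → fail.
Num (methods 1·2): 0.33 vs {0.22, 0.30} → pass.
Num (methods 1·3): 0.33 vs {0.22, 0.29} → pass.
Num (methods 2·3): 0.46 vs {0.30, 0.29} → pass.
1 of 6 fail.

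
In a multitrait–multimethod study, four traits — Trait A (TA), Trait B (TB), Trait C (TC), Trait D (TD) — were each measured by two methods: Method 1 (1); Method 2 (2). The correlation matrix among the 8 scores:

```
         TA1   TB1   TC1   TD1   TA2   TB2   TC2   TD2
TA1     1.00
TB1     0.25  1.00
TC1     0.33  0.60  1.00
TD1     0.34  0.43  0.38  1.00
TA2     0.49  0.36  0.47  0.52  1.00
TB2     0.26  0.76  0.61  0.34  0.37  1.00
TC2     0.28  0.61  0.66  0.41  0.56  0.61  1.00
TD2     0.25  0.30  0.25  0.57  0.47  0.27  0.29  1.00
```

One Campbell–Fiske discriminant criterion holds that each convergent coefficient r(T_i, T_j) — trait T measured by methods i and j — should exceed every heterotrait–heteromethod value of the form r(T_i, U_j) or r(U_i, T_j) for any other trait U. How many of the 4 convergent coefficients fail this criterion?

1

Each convergent coefficient versus the relevant comparison correlations:
TA (methods 1·2): 0.49 vs {0.26, 0.36, 0.28, 0.47, 0.25, 0.52} → fail.
TB (methods 1·2): 0.76 vs {0.36, 0.26, 0.61, 0.61, 0.30, 0.34} → pass.
TC (methods 1·2): 0.66 vs {0.47, 0.28, 0.61, 0.61, 0.25, 0.41} → pass.
TD (methods 1·2): 0.57 vs {0.52, 0.25, 0.34, 0.30, 0.41, 0.25} → pass.
1 of 4 fail.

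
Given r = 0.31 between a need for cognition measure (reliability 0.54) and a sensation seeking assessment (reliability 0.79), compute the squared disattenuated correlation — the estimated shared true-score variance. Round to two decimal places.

Disattenuated r = 0.31 / √(0.54 × 0.79) = 0.31 / 0.6531 = 0.4747.
Shared true-score variance = 0.4747² = 0.2253 ≈ 0.23.

0.23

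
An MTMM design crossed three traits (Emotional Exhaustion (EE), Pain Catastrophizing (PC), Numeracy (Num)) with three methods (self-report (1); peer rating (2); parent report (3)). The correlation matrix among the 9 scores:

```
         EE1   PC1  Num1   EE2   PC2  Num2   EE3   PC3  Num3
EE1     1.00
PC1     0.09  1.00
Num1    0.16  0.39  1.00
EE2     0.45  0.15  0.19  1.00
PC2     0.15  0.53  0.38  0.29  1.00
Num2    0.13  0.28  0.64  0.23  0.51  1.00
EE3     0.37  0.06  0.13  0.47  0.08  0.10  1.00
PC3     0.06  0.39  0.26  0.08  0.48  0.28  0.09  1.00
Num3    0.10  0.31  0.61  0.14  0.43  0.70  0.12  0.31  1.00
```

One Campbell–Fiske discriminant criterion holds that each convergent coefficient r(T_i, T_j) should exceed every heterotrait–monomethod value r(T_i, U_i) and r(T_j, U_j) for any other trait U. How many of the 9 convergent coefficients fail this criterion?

2

Checking each validity diagonal entry against its comparison values:
EE (methods 1·2): 0.45 vs {0.09, 0.29, 0.16, 0.23} → pass.
EE (methods 1·3): 0.37 vs {0.09, 0.09, 0.16, 0.12} → pass.
EE (methods 2·3): 0.47 vs {0.29, 0.09, 0.23, 0.12} → pass.
PC (methods 1·2): 0.53 vs {0.09, 0.29, 0.39, 0.51} → pass.
PC (methods 1·3): 0.39 vs {0.09, 0.09, 0.39, 0.31} → fail.
PC (methods 2·3): 0.48 vs {0.29, 0.09, 0.51, 0.31} → fail.
Num (methods 1·2): 0.64 vs {0.16, 0.23, 0.39, 0.51} → pass.
Num (methods 1·3): 0.61 vs {0.16, 0.12, 0.39, 0.31} → pass.
Num (methods 2·3): 0.70 vs {0.23, 0.12, 0.51, 0.31} → pass.
2 of 9 fail.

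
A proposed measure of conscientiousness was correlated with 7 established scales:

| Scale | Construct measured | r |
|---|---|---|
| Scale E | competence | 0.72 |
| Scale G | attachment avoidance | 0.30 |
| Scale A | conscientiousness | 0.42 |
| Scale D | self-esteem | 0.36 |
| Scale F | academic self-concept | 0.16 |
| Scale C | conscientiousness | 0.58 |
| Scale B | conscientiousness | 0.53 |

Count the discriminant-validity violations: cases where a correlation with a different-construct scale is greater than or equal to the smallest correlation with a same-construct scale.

Convergent (same construct = conscientiousness): Scale A, Scale C, Scale B.
Smallest convergent = 0.42. Discriminant values: 0.72, 0.30, 0.36, 0.16; count ≥ 0.42 → 1.

1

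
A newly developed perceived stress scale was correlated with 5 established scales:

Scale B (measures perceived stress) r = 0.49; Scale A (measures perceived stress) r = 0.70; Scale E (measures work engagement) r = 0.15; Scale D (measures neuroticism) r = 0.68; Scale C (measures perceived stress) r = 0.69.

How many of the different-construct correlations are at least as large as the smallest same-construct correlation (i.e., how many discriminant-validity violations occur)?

1

Convergent (same construct = perceived stress): Scale B, Scale A, Scale C.
Smallest convergent = 0.49. Discriminant values: 0.15, 0.68; count ≥ 0.49 → 1.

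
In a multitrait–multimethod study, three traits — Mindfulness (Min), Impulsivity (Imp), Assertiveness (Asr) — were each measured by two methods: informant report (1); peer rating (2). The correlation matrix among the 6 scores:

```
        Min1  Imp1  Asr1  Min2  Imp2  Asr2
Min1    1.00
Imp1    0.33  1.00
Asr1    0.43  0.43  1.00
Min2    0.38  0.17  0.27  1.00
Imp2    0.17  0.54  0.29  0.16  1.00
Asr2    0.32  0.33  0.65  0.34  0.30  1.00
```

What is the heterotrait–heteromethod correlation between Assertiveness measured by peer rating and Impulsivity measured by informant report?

Different traits and methods: r(Asr2, Imp1) = 0.33.

0.33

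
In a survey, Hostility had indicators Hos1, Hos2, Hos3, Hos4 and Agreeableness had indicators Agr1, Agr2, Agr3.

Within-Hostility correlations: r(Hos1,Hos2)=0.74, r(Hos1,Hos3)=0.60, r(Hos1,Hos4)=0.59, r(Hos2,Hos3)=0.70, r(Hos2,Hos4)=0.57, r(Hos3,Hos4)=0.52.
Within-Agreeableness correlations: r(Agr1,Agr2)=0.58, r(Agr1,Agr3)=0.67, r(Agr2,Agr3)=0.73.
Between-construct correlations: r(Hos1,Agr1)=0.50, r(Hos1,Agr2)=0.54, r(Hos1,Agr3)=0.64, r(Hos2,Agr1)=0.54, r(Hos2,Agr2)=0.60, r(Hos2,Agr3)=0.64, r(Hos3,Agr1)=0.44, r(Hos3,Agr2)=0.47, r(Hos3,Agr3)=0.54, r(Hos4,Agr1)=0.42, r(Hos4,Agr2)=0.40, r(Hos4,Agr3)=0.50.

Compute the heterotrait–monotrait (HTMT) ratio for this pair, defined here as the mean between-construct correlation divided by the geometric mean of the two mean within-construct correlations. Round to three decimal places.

0.812

Between-construct mean = 6.23/12 = 0.5192.
Mean within-Hos = 3.72/6 = 0.6200; mean within-Agr = 1.98/3 = 0.6600.
Geometric mean = √(0.6200 × 0.6600) = 0.6397.
HTMT = 0.5192 / 0.6397 = 0.812.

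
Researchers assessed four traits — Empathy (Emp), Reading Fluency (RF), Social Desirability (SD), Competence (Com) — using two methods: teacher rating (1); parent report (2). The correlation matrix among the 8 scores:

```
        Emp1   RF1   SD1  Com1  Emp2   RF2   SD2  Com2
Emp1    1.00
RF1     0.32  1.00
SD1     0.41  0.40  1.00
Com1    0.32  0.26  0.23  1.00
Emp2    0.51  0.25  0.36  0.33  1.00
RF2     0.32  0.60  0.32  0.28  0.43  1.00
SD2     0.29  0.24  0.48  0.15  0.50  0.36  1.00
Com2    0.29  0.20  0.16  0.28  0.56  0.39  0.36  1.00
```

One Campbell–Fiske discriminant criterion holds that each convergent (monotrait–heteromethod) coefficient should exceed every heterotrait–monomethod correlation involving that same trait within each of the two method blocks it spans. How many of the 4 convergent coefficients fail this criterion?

3

Convergent coefficients and their comparison sets:
Emp (methods 1·2): 0.51 vs {0.32, 0.43, 0.41, 0.50, 0.32, 0.56} → fail.
RF (methods 1·2): 0.60 vs {0.32, 0.43, 0.40, 0.36, 0.26, 0.39} → pass.
SD (methods 1·2): 0.48 vs {0.41, 0.50, 0.40, 0.36, 0.23, 0.36} → fail.
Com (methods 1·2): 0.28 vs {0.32, 0.56, 0.26, 0.39, 0.23, 0.36} → fail.
3 of 4 fail.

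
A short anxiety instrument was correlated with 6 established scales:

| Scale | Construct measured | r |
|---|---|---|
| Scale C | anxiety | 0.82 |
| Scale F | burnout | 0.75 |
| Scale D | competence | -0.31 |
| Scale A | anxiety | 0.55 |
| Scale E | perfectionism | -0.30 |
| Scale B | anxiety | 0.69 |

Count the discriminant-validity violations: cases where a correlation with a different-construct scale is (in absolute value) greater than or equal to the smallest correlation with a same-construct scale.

1

Convergent (same construct = anxiety): Scale C, Scale A, Scale B.
Smallest convergent = 0.55. Discriminant |r|: 0.75, 0.31, 0.30; count ≥ 0.55 → 1.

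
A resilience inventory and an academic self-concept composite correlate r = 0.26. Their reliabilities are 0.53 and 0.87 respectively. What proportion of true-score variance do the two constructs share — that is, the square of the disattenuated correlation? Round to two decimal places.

0.15

Disattenuated r = 0.26 / √(0.53 × 0.87) = 0.26 / 0.6790 = 0.3829.
Shared true-score variance = 0.3829² = 0.1466 ≈ 0.15.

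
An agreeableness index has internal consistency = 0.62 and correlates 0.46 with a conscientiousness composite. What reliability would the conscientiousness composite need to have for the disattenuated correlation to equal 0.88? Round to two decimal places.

r_true = r_obs / √(r_xx · r_yy) ⇒ 0.88 = 0.46 / √(0.62 · r_yy).
√(0.62 · r_yy) = 0.46 / 0.88 = 0.5227; 0.62 · r_yy = 0.2732; r_yy = 0.2732 / 0.62 ≈ 0.44.

0.44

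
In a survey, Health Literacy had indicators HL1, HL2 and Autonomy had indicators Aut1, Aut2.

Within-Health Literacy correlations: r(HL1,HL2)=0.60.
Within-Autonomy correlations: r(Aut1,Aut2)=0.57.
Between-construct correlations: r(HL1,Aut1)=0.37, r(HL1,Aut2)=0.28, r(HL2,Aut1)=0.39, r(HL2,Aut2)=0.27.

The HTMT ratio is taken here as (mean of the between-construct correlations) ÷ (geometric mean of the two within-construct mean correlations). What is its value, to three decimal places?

0.560

Between-construct mean = 1.31/4 = 0.3275.
Mean within-HL = 0.60/1 = 0.6000; mean within-Aut = 0.57/1 = 0.5700.
Geometric mean = √(0.6000 × 0.5700) = 0.5848.
HTMT = 0.3275 / 0.5848 = 0.560.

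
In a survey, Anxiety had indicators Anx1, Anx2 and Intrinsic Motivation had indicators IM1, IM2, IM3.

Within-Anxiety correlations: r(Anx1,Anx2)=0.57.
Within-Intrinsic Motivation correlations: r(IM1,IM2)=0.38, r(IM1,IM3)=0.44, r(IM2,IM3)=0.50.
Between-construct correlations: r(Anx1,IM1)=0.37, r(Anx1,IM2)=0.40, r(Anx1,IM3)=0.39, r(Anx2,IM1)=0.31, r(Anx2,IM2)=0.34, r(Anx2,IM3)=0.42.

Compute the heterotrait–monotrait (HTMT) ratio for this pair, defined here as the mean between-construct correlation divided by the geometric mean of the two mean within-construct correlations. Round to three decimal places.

Between-construct mean = 2.23/6 = 0.3717.
Mean within-Anx = 0.57/1 = 0.5700; mean within-IM = 1.32/3 = 0.4400.
Geometric mean = √(0.5700 × 0.4400) = 0.5008.
HTMT = 0.3717 / 0.5008 = 0.742.

0.742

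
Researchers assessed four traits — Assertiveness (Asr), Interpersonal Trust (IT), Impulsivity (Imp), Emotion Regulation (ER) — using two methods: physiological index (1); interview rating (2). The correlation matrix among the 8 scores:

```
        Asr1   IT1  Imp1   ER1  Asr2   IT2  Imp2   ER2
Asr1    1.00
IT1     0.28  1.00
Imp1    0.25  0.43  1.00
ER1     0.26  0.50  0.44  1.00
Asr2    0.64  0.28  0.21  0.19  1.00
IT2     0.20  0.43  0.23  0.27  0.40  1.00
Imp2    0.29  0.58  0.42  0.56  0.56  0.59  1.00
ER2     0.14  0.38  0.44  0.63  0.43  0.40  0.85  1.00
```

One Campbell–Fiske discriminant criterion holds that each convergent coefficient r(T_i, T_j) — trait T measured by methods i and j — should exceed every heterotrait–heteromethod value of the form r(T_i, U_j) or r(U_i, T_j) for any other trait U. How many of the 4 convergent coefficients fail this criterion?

Checking each validity diagonal entry against its comparison values:
Asr (methods 1·2): 0.64 vs {0.20, 0.28, 0.29, 0.21, 0.14, 0.19} → pass.
IT (methods 1·2): 0.43 vs {0.28, 0.20, 0.58, 0.23, 0.38, 0.27} → fail.
Imp (methods 1·2): 0.42 vs {0.21, 0.29, 0.23, 0.58, 0.44, 0.56} → fail.
ER (methods 1·2): 0.63 vs {0.19, 0.14, 0.27, 0.38, 0.56, 0.44} → pass.
2 of 4 fail.

2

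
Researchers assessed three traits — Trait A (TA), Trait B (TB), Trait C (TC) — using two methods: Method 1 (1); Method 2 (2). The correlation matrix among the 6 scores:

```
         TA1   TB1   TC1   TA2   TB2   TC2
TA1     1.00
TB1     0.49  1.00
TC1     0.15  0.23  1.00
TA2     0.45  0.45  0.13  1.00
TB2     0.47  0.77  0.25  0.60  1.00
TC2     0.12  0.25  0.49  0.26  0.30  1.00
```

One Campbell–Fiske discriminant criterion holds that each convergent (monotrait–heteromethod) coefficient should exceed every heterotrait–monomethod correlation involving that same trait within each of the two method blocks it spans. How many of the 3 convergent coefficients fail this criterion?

Convergent coefficients and their comparison sets:
TA (methods 1·2): 0.45 vs {0.49, 0.60, 0.15, 0.26} → fail.
TB (methods 1·2): 0.77 vs {0.49, 0.60, 0.23, 0.30} → pass.
TC (methods 1·2): 0.49 vs {0.15, 0.26, 0.23, 0.30} → pass.
1 of 3 fail.

1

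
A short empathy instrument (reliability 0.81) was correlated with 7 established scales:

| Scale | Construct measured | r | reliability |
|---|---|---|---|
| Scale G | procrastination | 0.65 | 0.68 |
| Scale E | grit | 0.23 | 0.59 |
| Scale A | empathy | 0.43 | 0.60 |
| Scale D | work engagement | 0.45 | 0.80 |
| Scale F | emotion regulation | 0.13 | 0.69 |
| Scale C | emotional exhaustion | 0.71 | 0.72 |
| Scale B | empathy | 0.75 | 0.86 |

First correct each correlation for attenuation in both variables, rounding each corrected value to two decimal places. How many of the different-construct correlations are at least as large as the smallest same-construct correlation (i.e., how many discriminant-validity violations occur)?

2

Disattenuated r (r / √(r_scale · r_new)):
  Scale G (disc): 0.65 / √(0.68·0.81) = 0.88
  Scale E (disc): 0.23 / √(0.59·0.81) = 0.33
  Scale A (conv): 0.43 / √(0.60·0.81) = 0.62
  Scale D (disc): 0.45 / √(0.80·0.81) = 0.56
  Scale F (disc): 0.13 / √(0.69·0.81) = 0.17
  Scale C (disc): 0.71 / √(0.72·0.81) = 0.93
  Scale B (conv): 0.75 / √(0.86·0.81) = 0.90
Smallest convergent = 0.62. Discriminant values: 0.88, 0.33, 0.56, 0.17, 0.93; count ≥ 0.62 → 2.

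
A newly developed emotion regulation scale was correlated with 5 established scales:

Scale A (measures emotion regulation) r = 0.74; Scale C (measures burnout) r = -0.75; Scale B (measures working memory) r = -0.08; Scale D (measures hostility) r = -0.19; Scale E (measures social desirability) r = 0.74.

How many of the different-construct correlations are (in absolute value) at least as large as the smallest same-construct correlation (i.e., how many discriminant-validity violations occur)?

2

Convergent (same construct = emotion regulation): Scale A.
Smallest convergent = 0.74. Discriminant |r|: 0.75, 0.08, 0.19, 0.74; count ≥ 0.74 → 2.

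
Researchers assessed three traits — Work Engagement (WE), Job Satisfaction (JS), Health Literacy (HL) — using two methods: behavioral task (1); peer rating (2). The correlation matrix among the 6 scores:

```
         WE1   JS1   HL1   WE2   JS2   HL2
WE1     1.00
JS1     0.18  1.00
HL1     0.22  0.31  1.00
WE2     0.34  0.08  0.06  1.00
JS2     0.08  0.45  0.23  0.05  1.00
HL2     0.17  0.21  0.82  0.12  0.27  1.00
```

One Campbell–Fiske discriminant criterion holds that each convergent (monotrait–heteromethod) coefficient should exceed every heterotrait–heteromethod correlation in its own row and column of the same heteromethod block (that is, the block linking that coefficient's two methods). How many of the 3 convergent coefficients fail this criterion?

Each convergent coefficient versus the relevant comparison correlations:
WE (methods 1·2): 0.34 vs {0.08, 0.08, 0.17, 0.06} → pass.
JS (methods 1·2): 0.45 vs {0.08, 0.08, 0.21, 0.23} → pass.
HL (methods 1·2): 0.82 vs {0.06, 0.17, 0.23, 0.21} → pass.
0 of 3 fail.

0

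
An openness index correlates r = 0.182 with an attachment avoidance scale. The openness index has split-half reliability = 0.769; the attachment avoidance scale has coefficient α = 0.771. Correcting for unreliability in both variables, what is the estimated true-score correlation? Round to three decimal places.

0.236

r_true = r_obs / √(r_xx · r_yy) = 0.182 / √(0.769 × 0.771) = 0.182 / √0.592899 = 0.182 / 0.7700 ≈ 0.236.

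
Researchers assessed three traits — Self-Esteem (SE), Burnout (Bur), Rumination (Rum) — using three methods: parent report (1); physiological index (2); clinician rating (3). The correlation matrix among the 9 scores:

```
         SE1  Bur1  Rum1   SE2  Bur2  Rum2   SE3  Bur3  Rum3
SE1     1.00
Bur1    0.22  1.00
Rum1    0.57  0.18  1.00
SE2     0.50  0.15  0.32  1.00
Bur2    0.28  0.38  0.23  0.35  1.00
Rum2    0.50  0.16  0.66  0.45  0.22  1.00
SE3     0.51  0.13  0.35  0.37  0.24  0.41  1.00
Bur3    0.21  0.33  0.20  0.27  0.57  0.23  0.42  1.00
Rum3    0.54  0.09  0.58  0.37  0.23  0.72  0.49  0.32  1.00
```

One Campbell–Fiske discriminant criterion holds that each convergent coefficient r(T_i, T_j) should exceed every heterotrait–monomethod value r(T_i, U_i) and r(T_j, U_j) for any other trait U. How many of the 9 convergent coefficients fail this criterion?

4

Checking each validity diagonal entry against its comparison values:
SE (methods 1·2): 0.50 vs {0.22, 0.35, 0.57, 0.45} → fail.
SE (methods 1·3): 0.51 vs {0.22, 0.42, 0.57, 0.49} → fail.
SE (methods 2·3): 0.37 vs {0.35, 0.42, 0.45, 0.49} → fail.
Bur (methods 1·2): 0.38 vs {0.22, 0.35, 0.18, 0.22} → pass.
Bur (methods 1·3): 0.33 vs {0.22, 0.42, 0.18, 0.32} → fail.
Bur (methods 2·3): 0.57 vs {0.35, 0.42, 0.22, 0.32} → pass.
Rum (methods 1·2): 0.66 vs {0.57, 0.45, 0.18, 0.22} → pass.
Rum (methods 1·3): 0.58 vs {0.57, 0.49, 0.18, 0.32} → pass.
Rum (methods 2·3): 0.72 vs {0.45, 0.49, 0.22, 0.32} → pass.
4 of 9 fail.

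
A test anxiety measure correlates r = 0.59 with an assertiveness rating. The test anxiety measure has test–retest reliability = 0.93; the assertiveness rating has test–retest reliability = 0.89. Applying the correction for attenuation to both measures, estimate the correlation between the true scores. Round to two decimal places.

0.65

r_true = r_obs / √(r_xx · r_yy) = 0.59 / √(0.93 × 0.89) = 0.59 / √0.8277 = 0.59 / 0.9098 ≈ 0.65.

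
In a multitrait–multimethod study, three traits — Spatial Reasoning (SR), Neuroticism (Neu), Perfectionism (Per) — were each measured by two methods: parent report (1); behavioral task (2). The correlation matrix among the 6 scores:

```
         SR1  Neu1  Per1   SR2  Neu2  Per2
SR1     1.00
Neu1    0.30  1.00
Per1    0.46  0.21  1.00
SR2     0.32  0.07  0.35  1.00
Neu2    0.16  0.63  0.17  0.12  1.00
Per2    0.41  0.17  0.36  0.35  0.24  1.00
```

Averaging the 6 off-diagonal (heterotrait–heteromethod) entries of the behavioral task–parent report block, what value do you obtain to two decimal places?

0.22

HTHM values (method 2 × method 1): 0.07, 0.35, 0.16, 0.17, 0.41, 0.17; mean = 1.33/6 = 0.22.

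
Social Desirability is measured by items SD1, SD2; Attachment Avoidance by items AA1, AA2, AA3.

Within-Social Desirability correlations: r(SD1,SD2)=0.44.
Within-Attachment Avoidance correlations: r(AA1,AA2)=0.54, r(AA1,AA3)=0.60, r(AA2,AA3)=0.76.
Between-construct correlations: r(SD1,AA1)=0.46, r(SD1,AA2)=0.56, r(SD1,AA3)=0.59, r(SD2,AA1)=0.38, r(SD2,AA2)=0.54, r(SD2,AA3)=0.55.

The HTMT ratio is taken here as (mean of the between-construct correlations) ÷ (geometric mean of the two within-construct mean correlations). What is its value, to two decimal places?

Mean heterotrait r = 3.08/6 = 0.5133.
Mean within-SD = 0.44/1 = 0.4400; mean within-AA = 1.90/3 = 0.6333.
Geometric mean = √(0.4400 × 0.6333) = 0.5279.
HTMT = 0.5133 / 0.5279 = 0.97.

0.97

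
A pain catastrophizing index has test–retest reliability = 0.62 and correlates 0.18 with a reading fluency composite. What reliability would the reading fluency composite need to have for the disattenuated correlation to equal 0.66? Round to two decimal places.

0.12

r_true = r_obs / √(r_xx · r_yy) ⇒ 0.66 = 0.18 / √(0.62 · r_yy).
√(0.62 · r_yy) = 0.18 / 0.66 = 0.2727; 0.62 · r_yy = 0.0744; r_yy = 0.0744 / 0.62 ≈ 0.12.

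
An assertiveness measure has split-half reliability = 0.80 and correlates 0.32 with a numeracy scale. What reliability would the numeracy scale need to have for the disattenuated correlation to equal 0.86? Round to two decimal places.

0.17

r_true = r_obs / √(r_xx · r_yy) ⇒ 0.86 = 0.32 / √(0.80 · r_yy).
√(0.80 · r_yy) = 0.32 / 0.86 = 0.3721; 0.80 · r_yy = 0.1385; r_yy = 0.1385 / 0.80 ≈ 0.17.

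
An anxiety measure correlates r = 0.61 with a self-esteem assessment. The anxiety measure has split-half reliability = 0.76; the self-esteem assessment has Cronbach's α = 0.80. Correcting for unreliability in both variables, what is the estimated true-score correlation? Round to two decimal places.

0.78

r_true = r_obs / √(r_xx · r_yy) = 0.61 / √(0.76 × 0.80) = 0.61 / √0.6080 = 0.61 / 0.7797 ≈ 0.78.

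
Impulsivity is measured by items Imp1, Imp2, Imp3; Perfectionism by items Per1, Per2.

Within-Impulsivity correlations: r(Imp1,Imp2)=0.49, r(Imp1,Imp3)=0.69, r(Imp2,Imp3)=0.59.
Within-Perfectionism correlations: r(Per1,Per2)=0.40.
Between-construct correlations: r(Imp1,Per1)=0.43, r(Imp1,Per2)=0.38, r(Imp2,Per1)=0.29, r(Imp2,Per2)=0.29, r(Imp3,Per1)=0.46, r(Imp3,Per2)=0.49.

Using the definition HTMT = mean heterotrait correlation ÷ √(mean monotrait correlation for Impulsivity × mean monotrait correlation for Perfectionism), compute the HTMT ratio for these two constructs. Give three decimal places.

Mean heterotrait r = 2.34/6 = 0.3900.
Mean within-Imp = 1.77/3 = 0.5900; mean within-Per = 0.40/1 = 0.4000.
Geometric mean = √(0.5900 × 0.4000) = 0.4858.
HTMT = 0.3900 / 0.4858 = 0.803.

0.803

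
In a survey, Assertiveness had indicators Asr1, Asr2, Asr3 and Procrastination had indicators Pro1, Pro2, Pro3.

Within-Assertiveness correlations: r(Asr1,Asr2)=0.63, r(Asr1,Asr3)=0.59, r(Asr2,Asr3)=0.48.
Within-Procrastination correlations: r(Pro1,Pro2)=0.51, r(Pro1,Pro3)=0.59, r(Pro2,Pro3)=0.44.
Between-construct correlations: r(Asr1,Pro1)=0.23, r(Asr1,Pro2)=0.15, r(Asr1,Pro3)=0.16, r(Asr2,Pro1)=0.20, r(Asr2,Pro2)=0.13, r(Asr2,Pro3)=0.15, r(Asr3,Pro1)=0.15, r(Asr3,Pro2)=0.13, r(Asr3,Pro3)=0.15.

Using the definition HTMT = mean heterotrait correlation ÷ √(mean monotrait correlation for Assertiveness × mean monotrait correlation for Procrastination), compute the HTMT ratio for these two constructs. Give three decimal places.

0.299

Between-construct mean = 1.45/9 = 0.1611.
Mean within-Asr = 1.70/3 = 0.5667; mean within-Pro = 1.54/3 = 0.5133.
Geometric mean = √(0.5667 × 0.5133) = 0.5393.
HTMT = 0.1611 / 0.5393 = 0.299.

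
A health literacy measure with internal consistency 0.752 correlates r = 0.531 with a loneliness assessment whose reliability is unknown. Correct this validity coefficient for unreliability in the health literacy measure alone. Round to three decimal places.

Single correction: r_c = r_obs / √r_xx = 0.531 / √0.752 = 0.531 / 0.8672 ≈ 0.612.

0.612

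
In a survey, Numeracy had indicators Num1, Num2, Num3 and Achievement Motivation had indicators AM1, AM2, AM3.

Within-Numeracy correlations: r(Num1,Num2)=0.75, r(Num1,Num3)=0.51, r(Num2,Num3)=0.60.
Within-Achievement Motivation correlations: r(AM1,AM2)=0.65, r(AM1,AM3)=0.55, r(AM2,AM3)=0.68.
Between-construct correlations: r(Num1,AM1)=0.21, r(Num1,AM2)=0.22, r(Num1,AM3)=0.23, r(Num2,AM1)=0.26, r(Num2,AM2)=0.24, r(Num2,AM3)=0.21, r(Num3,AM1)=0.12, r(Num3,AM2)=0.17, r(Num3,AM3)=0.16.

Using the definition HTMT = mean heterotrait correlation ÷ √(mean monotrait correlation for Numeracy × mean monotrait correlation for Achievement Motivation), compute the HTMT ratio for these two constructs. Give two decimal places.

0.32

Between-construct mean = 1.82/9 = 0.2022.
Mean within-Num = 1.86/3 = 0.6200; mean within-AM = 1.88/3 = 0.6267.
Geometric mean = √(0.6200 × 0.6267) = 0.6233.
HTMT = 0.2022 / 0.6233 = 0.32.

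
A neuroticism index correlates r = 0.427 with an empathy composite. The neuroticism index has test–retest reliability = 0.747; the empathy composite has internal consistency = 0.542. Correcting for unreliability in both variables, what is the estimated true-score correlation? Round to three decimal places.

0.671

r_true = r_obs / √(r_xx · r_yy) = 0.427 / √(0.747 × 0.542) = 0.427 / √0.404874 = 0.427 / 0.6363 ≈ 0.671.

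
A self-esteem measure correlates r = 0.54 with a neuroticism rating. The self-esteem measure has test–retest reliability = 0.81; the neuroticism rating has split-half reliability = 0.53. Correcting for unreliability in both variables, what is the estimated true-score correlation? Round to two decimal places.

0.82

r_true = r_obs / √(r_xx · r_yy) = 0.54 / √(0.81 × 0.53) = 0.54 / √0.4293 = 0.54 / 0.6552 ≈ 0.82.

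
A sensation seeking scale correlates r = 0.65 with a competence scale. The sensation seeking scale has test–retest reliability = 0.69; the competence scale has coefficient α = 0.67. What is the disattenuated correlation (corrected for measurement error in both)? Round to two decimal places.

r_true = r_obs / √(r_xx · r_yy) = 0.65 / √(0.69 × 0.67) = 0.65 / √0.4623 = 0.65 / 0.6799 ≈ 0.96.

0.96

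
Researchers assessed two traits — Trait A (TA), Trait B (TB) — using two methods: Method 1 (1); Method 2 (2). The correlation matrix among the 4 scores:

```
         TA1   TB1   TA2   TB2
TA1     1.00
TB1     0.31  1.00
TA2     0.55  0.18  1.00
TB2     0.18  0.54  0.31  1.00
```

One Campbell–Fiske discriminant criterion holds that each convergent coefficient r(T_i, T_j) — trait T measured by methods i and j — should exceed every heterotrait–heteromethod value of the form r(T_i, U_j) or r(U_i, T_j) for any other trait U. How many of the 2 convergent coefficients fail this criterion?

Each convergent coefficient versus the relevant comparison correlations:
TA (methods 1·2): 0.55 vs {0.18, 0.18} → pass.
TB (methods 1·2): 0.54 vs {0.18, 0.18} → pass.
0 of 2 fail.

0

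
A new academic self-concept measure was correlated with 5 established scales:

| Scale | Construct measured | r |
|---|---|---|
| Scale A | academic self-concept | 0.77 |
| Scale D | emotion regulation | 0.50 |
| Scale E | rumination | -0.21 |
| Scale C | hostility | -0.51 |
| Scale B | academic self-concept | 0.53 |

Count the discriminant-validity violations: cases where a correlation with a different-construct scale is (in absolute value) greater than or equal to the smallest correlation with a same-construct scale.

0

Convergent (same construct = academic self-concept): Scale A, Scale B.
Smallest convergent = 0.53. Discriminant |r|: 0.50, 0.21, 0.51; count ≥ 0.53 → 0.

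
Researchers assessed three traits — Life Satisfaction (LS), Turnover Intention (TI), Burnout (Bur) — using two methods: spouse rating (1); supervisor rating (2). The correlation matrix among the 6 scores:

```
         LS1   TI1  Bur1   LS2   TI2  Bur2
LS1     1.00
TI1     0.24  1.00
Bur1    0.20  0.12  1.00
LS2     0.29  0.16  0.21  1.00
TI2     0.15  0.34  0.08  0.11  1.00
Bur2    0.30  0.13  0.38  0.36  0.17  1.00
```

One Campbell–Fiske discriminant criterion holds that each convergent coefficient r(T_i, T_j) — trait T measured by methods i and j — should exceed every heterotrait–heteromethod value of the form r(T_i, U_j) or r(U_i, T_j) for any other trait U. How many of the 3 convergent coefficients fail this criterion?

Checking each validity diagonal entry against its comparison values:
LS (methods 1·2): 0.29 vs {0.15, 0.16, 0.30, 0.21} → fail.
TI (methods 1·2): 0.34 vs {0.16, 0.15, 0.13, 0.08} → pass.
Bur (methods 1·2): 0.38 vs {0.21, 0.30, 0.08, 0.13} → pass.
1 of 3 fail.

1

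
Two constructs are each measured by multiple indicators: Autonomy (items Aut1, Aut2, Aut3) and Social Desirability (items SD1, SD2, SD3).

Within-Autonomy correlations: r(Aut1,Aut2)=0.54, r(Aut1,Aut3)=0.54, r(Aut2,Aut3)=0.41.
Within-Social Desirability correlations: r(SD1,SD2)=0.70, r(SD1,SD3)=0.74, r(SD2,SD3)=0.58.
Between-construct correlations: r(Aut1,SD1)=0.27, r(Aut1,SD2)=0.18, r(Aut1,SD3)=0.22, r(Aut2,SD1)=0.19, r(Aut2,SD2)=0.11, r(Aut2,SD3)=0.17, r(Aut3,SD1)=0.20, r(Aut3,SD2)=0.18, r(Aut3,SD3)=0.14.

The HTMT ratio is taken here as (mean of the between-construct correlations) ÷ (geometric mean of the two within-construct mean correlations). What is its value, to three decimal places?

0.319

Mean between = 1.66/9 = 0.1844.
Mean within-Aut = 1.49/3 = 0.4967; mean within-SD = 2.02/3 = 0.6733.
Geometric mean = √(0.4967 × 0.6733) = 0.5783.
HTMT = 0.1844 / 0.5783 = 0.319.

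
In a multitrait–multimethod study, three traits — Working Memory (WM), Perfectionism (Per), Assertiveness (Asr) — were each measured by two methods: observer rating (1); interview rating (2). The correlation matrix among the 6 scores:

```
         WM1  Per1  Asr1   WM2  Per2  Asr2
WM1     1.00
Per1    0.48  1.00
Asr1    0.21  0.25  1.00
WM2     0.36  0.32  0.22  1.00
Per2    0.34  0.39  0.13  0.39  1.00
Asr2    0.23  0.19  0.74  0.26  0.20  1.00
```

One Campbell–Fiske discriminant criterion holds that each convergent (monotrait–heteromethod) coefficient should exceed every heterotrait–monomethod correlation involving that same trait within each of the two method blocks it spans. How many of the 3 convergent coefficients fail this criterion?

Convergent coefficients and their comparison sets:
WM (methods 1·2): 0.36 vs {0.48, 0.39, 0.21, 0.26} → fail.
Per (methods 1·2): 0.39 vs {0.48, 0.39, 0.25, 0.20} → fail.
Asr (methods 1·2): 0.74 vs {0.21, 0.26, 0.25, 0.20} → pass.
2 of 3 fail.

2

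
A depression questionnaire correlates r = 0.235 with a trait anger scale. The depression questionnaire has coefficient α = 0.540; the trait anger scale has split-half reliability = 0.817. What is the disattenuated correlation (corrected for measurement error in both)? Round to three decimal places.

r_true = r_obs / √(r_xx · r_yy) = 0.235 / √(0.540 × 0.817) = 0.235 / √0.441180 = 0.235 / 0.6642 ≈ 0.354.

0.354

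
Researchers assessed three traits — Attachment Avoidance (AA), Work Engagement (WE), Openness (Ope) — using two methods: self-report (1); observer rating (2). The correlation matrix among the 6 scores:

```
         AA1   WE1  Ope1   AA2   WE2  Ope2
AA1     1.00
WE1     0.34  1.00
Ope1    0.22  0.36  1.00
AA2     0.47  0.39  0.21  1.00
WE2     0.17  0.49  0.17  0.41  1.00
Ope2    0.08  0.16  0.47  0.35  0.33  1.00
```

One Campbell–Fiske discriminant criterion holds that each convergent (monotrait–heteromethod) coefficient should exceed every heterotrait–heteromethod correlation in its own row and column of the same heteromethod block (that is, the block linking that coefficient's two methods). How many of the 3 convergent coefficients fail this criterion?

0

Convergent coefficients and their comparison sets:
AA (methods 1·2): 0.47 vs {0.17, 0.39, 0.08, 0.21} → pass.
WE (methods 1·2): 0.49 vs {0.39, 0.17, 0.16, 0.17} → pass.
Ope (methods 1·2): 0.47 vs {0.21, 0.08, 0.17, 0.16} → pass.
0 of 3 fail.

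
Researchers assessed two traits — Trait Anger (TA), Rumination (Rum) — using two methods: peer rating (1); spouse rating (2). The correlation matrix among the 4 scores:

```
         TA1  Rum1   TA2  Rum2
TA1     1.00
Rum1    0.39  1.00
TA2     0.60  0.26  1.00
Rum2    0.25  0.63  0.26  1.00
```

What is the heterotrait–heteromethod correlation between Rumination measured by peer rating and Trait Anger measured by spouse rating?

0.26

Different traits and methods: r(Rum1, TA2) = 0.26.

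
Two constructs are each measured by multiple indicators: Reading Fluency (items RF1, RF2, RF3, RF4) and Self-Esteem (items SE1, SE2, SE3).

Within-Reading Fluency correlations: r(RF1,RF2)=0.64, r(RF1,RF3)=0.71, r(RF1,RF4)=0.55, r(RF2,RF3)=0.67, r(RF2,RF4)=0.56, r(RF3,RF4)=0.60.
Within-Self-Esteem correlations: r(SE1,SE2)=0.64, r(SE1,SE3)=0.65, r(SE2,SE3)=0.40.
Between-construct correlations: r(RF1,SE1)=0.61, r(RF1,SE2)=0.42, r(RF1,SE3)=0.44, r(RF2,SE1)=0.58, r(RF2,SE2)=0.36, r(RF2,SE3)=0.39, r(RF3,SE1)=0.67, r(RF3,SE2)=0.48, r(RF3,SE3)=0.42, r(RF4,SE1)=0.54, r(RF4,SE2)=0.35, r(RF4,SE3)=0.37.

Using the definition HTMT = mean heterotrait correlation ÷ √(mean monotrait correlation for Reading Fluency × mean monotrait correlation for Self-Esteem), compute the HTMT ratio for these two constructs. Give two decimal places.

Between-construct mean = 5.63/12 = 0.4692.
Mean within-RF = 3.73/6 = 0.6217; mean within-SE = 1.69/3 = 0.5633.
Geometric mean = √(0.6217 × 0.5633) = 0.5918.
HTMT = 0.4692 / 0.5918 = 0.79.

0.79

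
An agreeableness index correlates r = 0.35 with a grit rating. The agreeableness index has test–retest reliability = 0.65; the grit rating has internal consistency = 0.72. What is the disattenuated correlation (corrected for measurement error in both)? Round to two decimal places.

r_true = r_obs / √(r_xx · r_yy) = 0.35 / √(0.65 × 0.72) = 0.35 / √0.4680 = 0.35 / 0.6841 ≈ 0.51.

0.51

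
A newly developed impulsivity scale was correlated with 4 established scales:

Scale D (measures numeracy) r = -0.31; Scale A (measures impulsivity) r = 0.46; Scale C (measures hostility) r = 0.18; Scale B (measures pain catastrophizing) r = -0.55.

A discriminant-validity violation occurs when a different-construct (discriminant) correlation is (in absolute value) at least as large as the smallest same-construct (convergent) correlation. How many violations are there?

Convergent (same construct = impulsivity): Scale A.
Smallest convergent = 0.46. Discriminant |r|: 0.31, 0.18, 0.55; count ≥ 0.46 → 1.

1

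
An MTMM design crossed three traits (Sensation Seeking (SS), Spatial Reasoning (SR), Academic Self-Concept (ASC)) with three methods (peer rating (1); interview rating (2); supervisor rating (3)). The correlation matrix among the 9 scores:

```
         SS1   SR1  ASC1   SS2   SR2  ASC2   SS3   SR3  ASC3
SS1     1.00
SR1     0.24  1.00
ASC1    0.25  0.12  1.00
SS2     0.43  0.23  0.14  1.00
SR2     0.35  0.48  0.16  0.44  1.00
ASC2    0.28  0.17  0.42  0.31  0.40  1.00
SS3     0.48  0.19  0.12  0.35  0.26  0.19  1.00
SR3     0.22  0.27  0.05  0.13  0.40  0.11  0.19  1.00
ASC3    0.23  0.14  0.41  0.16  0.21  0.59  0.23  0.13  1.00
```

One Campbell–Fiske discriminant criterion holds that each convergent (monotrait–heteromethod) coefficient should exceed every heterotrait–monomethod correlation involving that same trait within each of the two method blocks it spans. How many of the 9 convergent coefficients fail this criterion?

3

Convergent coefficients and their comparison sets:
SS (methods 1·2): 0.43 vs {0.24, 0.44, 0.25, 0.31} → fail.
SS (methods 1·3): 0.48 vs {0.24, 0.19, 0.25, 0.23} → pass.
SS (methods 2·3): 0.35 vs {0.44, 0.19, 0.31, 0.23} → fail.
SR (methods 1·2): 0.48 vs {0.24, 0.44, 0.12, 0.40} → pass.
SR (methods 1·3): 0.27 vs {0.24, 0.19, 0.12, 0.13} → pass.
SR (methods 2·3): 0.40 vs {0.44, 0.19, 0.40, 0.13} → fail.
ASC (methods 1·2): 0.42 vs {0.25, 0.31, 0.12, 0.40} → pass.
ASC (methods 1·3): 0.41 vs {0.25, 0.23, 0.12, 0.13} → pass.
ASC (methods 2·3): 0.59 vs {0.31, 0.23, 0.40, 0.13} → pass.
3 of 9 fail.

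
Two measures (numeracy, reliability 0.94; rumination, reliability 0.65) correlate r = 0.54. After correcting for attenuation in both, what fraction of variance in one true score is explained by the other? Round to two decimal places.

0.48

Disattenuated r = 0.54 / √(0.94 × 0.65) = 0.54 / 0.7817 = 0.6908.
Shared true-score variance = 0.6908² = 0.4772 ≈ 0.48.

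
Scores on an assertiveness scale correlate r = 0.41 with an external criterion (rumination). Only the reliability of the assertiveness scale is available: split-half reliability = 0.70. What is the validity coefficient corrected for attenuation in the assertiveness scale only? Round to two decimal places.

0.49

Single correction: r_c = r_obs / √r_xx = 0.41 / √0.70 = 0.41 / 0.8367 ≈ 0.49.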